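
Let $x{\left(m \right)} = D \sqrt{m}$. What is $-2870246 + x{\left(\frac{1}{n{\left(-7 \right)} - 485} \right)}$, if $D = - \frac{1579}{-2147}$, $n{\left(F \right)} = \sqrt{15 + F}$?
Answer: $-2870246 + \frac{1579 i}{2147 \sqrt{485 - 2 \sqrt{2}}} \approx -2.8702 \cdot 10^{6} + 0.033493 i$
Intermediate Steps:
$D = \frac{1579}{2147}$ ($D = \left(-1579\right) \left(- \frac{1}{2147}\right) = \frac{1579}{2147} \approx 0.73545$)
$x{\left(m \right)} = \frac{1579 \sqrt{m}}{2147}$
$-2870246 + x{\left(\frac{1}{n{\left(-7 \right)} - 485} \right)} = -2870246 + \frac{1579 \sqrt{\frac{1}{\sqrt{15 - 7} - 485}}}{2147} = -2870246 + \frac{1579 \sqrt{\frac{1}{\sqrt{8} - 485}}}{2147} = -2870246 + \frac{1579 \sqrt{\frac{1}{2 \sqrt{2} - 485}}}{2147} = -2870246 + \frac{1579 \sqrt{\frac{1}{-485 + 2 \sqrt{2}}}}{2147} = -2870246 + \frac{1579 \frac{i}{\sqrt{485 - 2 \sqrt{2}}}}{2147} = -2870246 + \frac{1579 i}{2147 \sqrt{485 - 2 \sqrt{2}}}$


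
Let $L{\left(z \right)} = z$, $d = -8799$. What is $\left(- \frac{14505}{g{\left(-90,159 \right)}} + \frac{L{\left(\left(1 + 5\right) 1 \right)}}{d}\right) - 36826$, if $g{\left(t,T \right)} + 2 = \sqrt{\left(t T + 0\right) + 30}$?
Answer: $- \frac{771369590555}{20947486} + \frac{14505 i \sqrt{3570}}{7142} \approx -36824.0 + 121.35 i$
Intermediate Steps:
$g{\left(t,T \right)} = -2 + \sqrt{30 + T t}$ ($g{\left(t,T \right)} = -2 + \sqrt{\left(t T + 0\right) + 30} = -2 + \sqrt{\left(T t + 0\right) + 30} = -2 + \sqrt{T t + 30} = -2 + \sqrt{30 + T t}$)
$\left(- \frac{14505}{g{\left(-90,159 \right)}} + \frac{L{\left(\left(1 + 5\right) 1 \right)}}{d}\right) - 36826 = \left(- \frac{14505}{-2 + \sqrt{30 + 159 \left(-90\right)}} + \frac{\left(1 + 5\right) 1}{-8799}\right) - 36826 = \left(- \frac{14505}{-2 + \sqrt{30 - 14310}} + 6 \cdot 1 \left(- \frac{1}{8799}\right)\right) - 36826 = \left(- \frac{14505}{-2 + \sqrt{-14280}} + 6 \left(- \frac{1}{8799}\right)\right) - 36826 = \left(- \frac{14505}{-2 + 2 i \sqrt{3570}} - \frac{2}{2933}\right) - 36826 = \left(- \frac{2}{2933} - \frac{14505}{-2 + 2 i \sqrt{3570}}\right) - 36826 = - \frac{108010660}{2933} - \frac{14505}{-2 + 2 i \sqrt{3570}}$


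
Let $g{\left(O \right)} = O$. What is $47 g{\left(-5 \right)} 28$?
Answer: $-6580$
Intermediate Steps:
$47 g{\left(-5 \right)} 28 = 47 \left(-5\right) 28 = \left(-235\right) 28 = -6580$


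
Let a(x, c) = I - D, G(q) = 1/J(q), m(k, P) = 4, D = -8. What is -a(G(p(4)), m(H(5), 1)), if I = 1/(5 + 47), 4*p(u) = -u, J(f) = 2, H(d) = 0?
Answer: -417/52 ≈ -8.0192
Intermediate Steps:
p(u) = -u/4 (p(u) = (-u)/4 = -u/4)
I = 1/52 ≈ 0.019231
G(q) = ½ (G(q) = 1/2 = ½)
a(x, c) = 417/52 (a(x, c) = 1/52 - 1*(-8) = 1/52 + 8 = 417/52)
-a(G(p(4)), m(H(5), 1)) = -1*417/52 = -417/52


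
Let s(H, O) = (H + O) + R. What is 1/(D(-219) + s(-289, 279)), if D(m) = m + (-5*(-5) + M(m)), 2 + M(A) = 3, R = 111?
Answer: -1/92 ≈ -0.010870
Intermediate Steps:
M(A) = 1 (M(A) = -2 + 3 = 1)
s(H, O) = 111 + H + O (s(H, O) = (H + O) + 111 = 111 + H + O)
D(m) = 26 + m (D(m) = m + (-5*(-5) + 1) = m + (25 + 1) = m + 26 = 26 + m)
1/(D(-219) + s(-289, 279)) = 1/((26 - 219) + (111 - 289 + 279)) = 1/(-193 + 101) = 1/(-92) = -1/92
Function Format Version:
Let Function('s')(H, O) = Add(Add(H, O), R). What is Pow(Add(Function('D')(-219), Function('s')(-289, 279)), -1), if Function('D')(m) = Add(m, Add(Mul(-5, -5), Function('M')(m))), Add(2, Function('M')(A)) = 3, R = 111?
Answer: Rational(-1, 92) ≈ -0.010870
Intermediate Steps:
Function('M')(A) = 1 (Function('M')(A) = Add(-2, 3) = 1)
Function('s')(H, O) = Add(111, H, O) (Function('s')(H, O) = Add(Add(H, O), 111) = Add(111, H, O))
Function('D')(m) = Add(26, m) (Function('D')(m) = Add(m, Add(Mul(-5, -5), 1)) = Add(m, Add(25, 1)) = Add(m, 26) = Add(26, m))
Pow(Add(Function('D')(-219), Function('s')(-289, 279)), -1) = Pow(Add(Add(26, -219), Add(111, -289, 279)), -1) = Pow(Add(-193, 101), -1) = Pow(-92, -1) = Rational(-1, 92)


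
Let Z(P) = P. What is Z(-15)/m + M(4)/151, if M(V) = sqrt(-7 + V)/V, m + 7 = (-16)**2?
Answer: -5/83 + I*sqrt(3)/604 ≈ -0.060241 + 0.0028676*I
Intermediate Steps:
m = 249 (m = -7 + (-16)**2 = -7 + 256 = 249)
M(V) = sqrt(-7 + V)/V
Z(-15)/m + M(4)/151 = -15/249 + (sqrt(-7 + 4)/4)/151 = -15*1/249 + (sqrt(-3)/4)*(1/151) = -5/83 + ((I*sqrt(3))/4)*(1/151) = -5/83 + (I*sqrt(3)/4)*(1/151) = -5/83 + I*sqrt(3)/604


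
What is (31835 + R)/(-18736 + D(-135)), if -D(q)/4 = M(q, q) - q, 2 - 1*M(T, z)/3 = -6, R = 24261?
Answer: -14024/4843 ≈ -2.8957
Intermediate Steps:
M(T, z) = 24 (M(T, z) = 6 - 3*(-6) = 6 + 18 = 24)
D(q) = -96 + 4*q (D(q) = -4*(24 - q) = -96 + 4*q)
(31835 + R)/(-18736 + D(-135)) = (31835 + 24261)/(-18736 + (-96 + 4*(-135))) = 56096/(-18736 + (-96 - 540)) = 56096/(-18736 - 636) = 56096/(-19372) = 56096*(-1/19372) = -14024/4843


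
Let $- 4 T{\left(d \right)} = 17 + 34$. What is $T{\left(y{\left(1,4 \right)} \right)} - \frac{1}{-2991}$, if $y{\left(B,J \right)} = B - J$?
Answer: $- \frac{152537}{11964} \approx -12.75$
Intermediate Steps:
$T{\left(d \right)} = - \frac{51}{4}$ ($T{\left(d \right)} = - \frac{17 + 34}{4} = \left(- \frac{1}{4}\right) 51 = - \frac{51}{4}$)
$T{\left(y{\left(1,4 \right)} \right)} - \frac{1}{-2991} = - \frac{51}{4} - \frac{1}{-2991} = - \frac{51}{4} - - \frac{1}{2991} = - \frac{51}{4} + \frac{1}{2991} = - \frac{152537}{11964}$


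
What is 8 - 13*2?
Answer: -18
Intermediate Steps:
8 - 13*2 = 8 - 26 = -18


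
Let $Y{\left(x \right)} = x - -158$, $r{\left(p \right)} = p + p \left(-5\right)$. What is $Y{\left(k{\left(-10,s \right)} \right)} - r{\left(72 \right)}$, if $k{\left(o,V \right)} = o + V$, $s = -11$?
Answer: $425$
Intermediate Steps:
$k{\left(o,V \right)} = V + o$
$r{\left(p \right)} = - 4 p$ ($r{\left(p \right)} = p - 5 p = - 4 p$)
$Y{\left(x \right)} = 158 + x$ ($Y{\left(x \right)} = x + 158 = 158 + x$)
$Y{\left(k{\left(-10,s \right)} \right)} - r{\left(72 \right)} = \left(158 - 21\right) - \left(-4\right) 72 = \left(158 - 21\right) - -288 = 137 + 288 = 425$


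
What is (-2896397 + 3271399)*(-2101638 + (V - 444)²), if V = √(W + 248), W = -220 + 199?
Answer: -714106933550 - 333001776*√227 ≈ -7.1912e+11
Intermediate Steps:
W = -21
V = √227 (V = √(-21 + 248) = √227 ≈ 15.067)
(-2896397 + 3271399)*(-2101638 + (V - 444)²) = (-2896397 + 3271399)*(-2101638 + (√227 - 444)²) = 375002*(-2101638 + (-444 + √227)²) = -788118453276 + 375002*(-444 + √227)²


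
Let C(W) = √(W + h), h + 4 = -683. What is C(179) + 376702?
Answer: 376702 + 2*I*√127 ≈ 3.767e+5 + 22.539*I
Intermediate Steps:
h = -687 (h = -4 - 683 = -687)
C(W) = √(-687 + W) (C(W) = √(W - 687) = √(-687 + W))
C(179) + 376702 = √(-687 + 179) + 376702 = √(-508) + 376702 = 2*I*√127 + 376702 = 376702 + 2*I*√127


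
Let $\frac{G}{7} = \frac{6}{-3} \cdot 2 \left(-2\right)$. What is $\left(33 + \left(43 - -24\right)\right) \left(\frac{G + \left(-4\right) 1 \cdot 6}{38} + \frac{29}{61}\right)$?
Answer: $\frac{152700}{1159} \approx 131.75$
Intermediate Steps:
$G = 56$ ($G = 7 \frac{6}{-3} \cdot 2 \left(-2\right) = 7 \cdot 6 \left(- \frac{1}{3}\right) 2 \left(-2\right) = 7 \left(-2\right) 2 \left(-2\right) = 7 \left(\left(-4\right) \left(-2\right)\right) = 7 \cdot 8 = 56$)
$\left(33 + \left(43 - -24\right)\right) \left(\frac{G + \left(-4\right) 1 \cdot 6}{38} + \frac{29}{61}\right) = \left(33 + \left(43 - -24\right)\right) \left(\frac{56 + \left(-4\right) 1 \cdot 6}{38} + \frac{29}{61}\right) = \left(33 + \left(43 + 24\right)\right) \left(\left(56 - 24\right) \frac{1}{38} + 29 \cdot \frac{1}{61}\right) = \left(33 + 67\right) \left(\left(56 - 24\right) \frac{1}{38} + \frac{29}{61}\right) = 100 \left(32 \cdot \frac{1}{38} + \frac{29}{61}\right) = 100 \left(\frac{16}{19} + \frac{29}{61}\right) = 100 \cdot \frac{1527}{1159} = \frac{152700}{1159}$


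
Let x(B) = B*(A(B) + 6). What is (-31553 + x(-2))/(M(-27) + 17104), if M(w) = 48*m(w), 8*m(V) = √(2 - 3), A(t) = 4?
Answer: -135006148/73136713 + 94719*I/146273426 ≈ -1.8459 + 0.00064755*I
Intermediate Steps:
m(V) = I/8 (m(V) = √(2 - 3)/8 = √(-1)/8 = I/8)
M(w) = 6*I (M(w) = 48*(I/8) = 6*I)
x(B) = 10*B (x(B) = B*(4 + 6) = B*10 = 10*B)
(-31553 + x(-2))/(M(-27) + 17104) = (-31553 + 10*(-2))/(6*I + 17104) = (-31553 - 20)/(17104 + 6*I) = -31573*(17104 - 6*I)/292546852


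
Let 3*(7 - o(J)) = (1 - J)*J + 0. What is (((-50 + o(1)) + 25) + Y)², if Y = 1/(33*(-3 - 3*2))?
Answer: 28590409/88209 ≈ 324.12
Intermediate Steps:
o(J) = 7 - J*(1 - J)/3 (o(J) = 7 - ((1 - J)*J + 0)/3 = 7 - (J*(1 - J) + 0)/3 = 7 - J*(1 - J)/3)
Y = -1/297 (Y = 1/(33*(-3 - 6)) = 1/(33*(-9)) = 1/(-297) = -1/297 ≈ -0.0033670)
(((-50 + o(1)) + 25) + Y)² = (((-50 + (7 - ⅓*1 + (⅓)*1²)) + 25) - 1/297)² = (((-50 + (7 - ⅓ + (⅓)*1)) + 25) - 1/297)² = (((-50 + (7 - ⅓ + ⅓)) + 25) - 1/297)² = (((-50 + 7) + 25) - 1/297)² = ((-43 + 25) - 1/297)² = (-18 - 1/297)² = (-5347/297)² = 28590409/88209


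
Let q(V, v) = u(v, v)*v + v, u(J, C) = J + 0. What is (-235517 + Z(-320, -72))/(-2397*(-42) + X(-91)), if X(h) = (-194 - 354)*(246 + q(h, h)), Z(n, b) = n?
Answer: 235837/4522254 ≈ 0.052150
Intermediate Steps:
u(J, C) = J
q(V, v) = v + v² (q(V, v) = v*v + v = v² + v = v + v²)
X(h) = -134808 - 548*h*(1 + h) (X(h) = (-194 - 354)*(246 + h*(1 + h)) = -548*(246 + h*(1 + h)) = -134808 - 548*h*(1 + h))
(-235517 + Z(-320, -72))/(-2397*(-42) + X(-91)) = (-235517 - 320)/(-2397*(-42) + (-134808 - 548*(-91)*(1 - 91))) = -235837/(100674 + (-134808 - 548*(-91)*(-90))) = -235837/(100674 + (-134808 - 4488120)) = -235837/(100674 - 4622928) = -235837/(-4522254) = -235837*(-1/4522254) = 235837/4522254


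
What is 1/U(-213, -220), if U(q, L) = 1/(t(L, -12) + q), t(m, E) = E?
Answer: -225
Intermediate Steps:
U(q, L) = 1/(-12 + q)
1/U(-213, -220) = 1/(1/(-12 - 213)) = 1/(1/(-225)) = 1/(-1/225) = -225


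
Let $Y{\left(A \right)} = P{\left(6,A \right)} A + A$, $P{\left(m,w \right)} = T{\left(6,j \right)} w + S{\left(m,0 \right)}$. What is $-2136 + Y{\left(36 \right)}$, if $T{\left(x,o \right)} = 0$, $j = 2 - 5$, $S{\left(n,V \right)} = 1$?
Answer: $-2064$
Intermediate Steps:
$j = -3$ ($j = 2 - 5 = -3$)
$P{\left(m,w \right)} = 1$ ($P{\left(m,w \right)} = 0 w + 1 = 0 + 1 = 1$)
$Y{\left(A \right)} = 2 A$ ($Y{\left(A \right)} = 1 A + A = A + A = 2 A$)
$-2136 + Y{\left(36 \right)} = -2136 + 2 \cdot 36 = -2136 + 72 = -2064$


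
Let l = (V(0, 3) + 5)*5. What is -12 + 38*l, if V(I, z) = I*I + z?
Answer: 1508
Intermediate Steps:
V(I, z) = z + I² (V(I, z) = I² + z = z + I²)
l = 40 (l = ((3 + 0²) + 5)*5 = ((3 + 0) + 5)*5 = (3 + 5)*5 = 8*5 = 40)
-12 + 38*l = -12 + 38*40 = -12 + 1520 = 1508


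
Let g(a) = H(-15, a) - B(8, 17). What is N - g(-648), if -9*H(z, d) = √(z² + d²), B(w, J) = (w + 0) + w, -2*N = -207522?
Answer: 103777 + √46681/3 ≈ 1.0385e+5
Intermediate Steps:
N = 103761 (N = -½*(-207522) = 103761)
B(w, J) = 2*w (B(w, J) = w + w = 2*w)
H(z, d) = -√(d² + z²)/9 (H(z, d) = -√(z² + d²)/9 = -√(d² + z²)/9)
g(a) = -16 - √(225 + a²)/9 (g(a) = -√(a² + (-15)²)/9 - 2*8 = -√(a² + 225)/9 - 1*16 = -√(225 + a²)/9 - 16 = -16 - √(225 + a²)/9)
N - g(-648) = 103761 - (-16 - √(225 + (-648)²)/9) = 103761 - (-16 - √(225 + 419904)/9) = 103761 - (-16 - √46681/3) = 103761 + (16 + √46681/3) = 103777 + √46681/3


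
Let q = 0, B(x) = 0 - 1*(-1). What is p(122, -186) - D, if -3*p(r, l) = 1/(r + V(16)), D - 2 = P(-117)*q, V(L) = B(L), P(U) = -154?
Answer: -739/369 ≈ -2.0027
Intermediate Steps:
B(x) = 1 (B(x) = 0 + 1 = 1)
V(L) = 1
D = 2 (D = 2 - 154*0 = 2 + 0 = 2)
p(r, l) = -1/(3*(1 + r)) (p(r, l) = -1/(3*(r + 1)) = -1/(3*(1 + r)))
p(122, -186) - D = -1/(3 + 3*122) - 1*2 = -1/(3 + 366) - 2 = -1/369 - 2 = -739/369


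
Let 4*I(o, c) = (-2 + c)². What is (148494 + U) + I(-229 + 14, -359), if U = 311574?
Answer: 1970593/4 ≈ 4.9265e+5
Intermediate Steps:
I(o, c) = (-2 + c)²/4
(148494 + U) + I(-229 + 14, -359) = (148494 + 311574) + (-2 - 359)²/4 = 460068 + (¼)*(-361)² = 460068 + (¼)*130321 = 460068 + 130321/4 = 1970593/4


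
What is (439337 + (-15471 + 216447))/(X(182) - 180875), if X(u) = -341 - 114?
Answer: -640313/181330 ≈ -3.5312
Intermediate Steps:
X(u) = -455
(439337 + (-15471 + 216447))/(X(182) - 180875) = (439337 + (-15471 + 216447))/(-455 - 180875) = (439337 + 200976)/(-181330) = 640313*(-1/181330) = -640313/181330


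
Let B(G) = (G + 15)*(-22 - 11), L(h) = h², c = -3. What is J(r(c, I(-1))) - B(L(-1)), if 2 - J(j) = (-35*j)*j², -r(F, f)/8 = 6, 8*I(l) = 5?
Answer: -3870190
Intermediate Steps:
I(l) = 5/8 (I(l) = (⅛)*5 = 5/8)
r(F, f) = -48 (r(F, f) = -8*6 = -48)
B(G) = -495 - 33*G (B(G) = (15 + G)*(-33) = -495 - 33*G)
J(j) = 2 + 35*j³ (J(j) = 2 - (-35*j)*j² = 2 - (-35)*j³ = 2 + 35*j³)
J(r(c, I(-1))) - B(L(-1)) = (2 + 35*(-48)³) - (-495 - 33*(-1)²) = (2 + 35*(-110592)) - (-495 - 33*1) = (2 - 3870720) - (-495 - 33) = -3870718 - 1*(-528) = -3870718 + 528 = -3870190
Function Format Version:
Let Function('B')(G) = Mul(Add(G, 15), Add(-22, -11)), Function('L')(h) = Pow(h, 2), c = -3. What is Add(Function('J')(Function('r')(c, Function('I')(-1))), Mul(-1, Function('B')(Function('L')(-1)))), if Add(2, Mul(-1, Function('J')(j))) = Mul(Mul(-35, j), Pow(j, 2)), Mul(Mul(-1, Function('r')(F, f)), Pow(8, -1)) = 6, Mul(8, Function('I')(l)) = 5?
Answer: -3870190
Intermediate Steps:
Function('I')(l) = Rational(5, 8) (Function('I')(l) = Mul(Rational(1, 8), 5) = Rational(5, 8))
Function('r')(F, f) = -48 (Function('r')(F, f) = Mul(-8, 6) = -48)
Function('B')(G) = Add(-495, Mul(-33, G)) (Function('B')(G) = Mul(Add(15, G), -33) = Add(-495, Mul(-33, G)))
Function('J')(j) = Add(2, Mul(35, Pow(j, 3))) (Function('J')(j) = Add(2, Mul(-1, Mul(Mul(-35, j), Pow(j, 2)))) = Add(2, Mul(-1, Mul(-35, Pow(j, 3)))) = Add(2, Mul(35, Pow(j, 3))))
Add(Function('J')(Function('r')(c, Function('I')(-1))), Mul(-1, Function('B')(Function('L')(-1)))) = Add(Add(2, Mul(35, Pow(-48, 3))), Mul(-1, Add(-495, Mul(-33, Pow(-1, 2))))) = Add(Add(2, Mul(35, -110592)), Mul(-1, Add(-495, Mul(-33, 1)))) = Add(Add(2, -3870720), Mul(-1, Add(-495, -33))) = Add(-3870718, Mul(-1, -528)) = Add(-3870718, 528) = -3870190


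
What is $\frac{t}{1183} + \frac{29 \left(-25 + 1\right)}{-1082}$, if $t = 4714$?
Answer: $\frac{2961958}{640003} \approx 4.628$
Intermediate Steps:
$\frac{t}{1183} + \frac{29 \left(-25 + 1\right)}{-1082} = \frac{4714}{1183} + \frac{29 \left(-25 + 1\right)}{-1082} = 4714 \cdot \frac{1}{1183} + 29 \left(-24\right) \left(- \frac{1}{1082}\right) = \frac{4714}{1183} - - \frac{348}{541} = \frac{4714}{1183} + \frac{348}{541} = \frac{2961958}{640003}$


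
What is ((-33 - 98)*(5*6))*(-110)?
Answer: 432300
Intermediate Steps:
((-33 - 98)*(5*6))*(-110) = -131*30*(-110) = -3930*(-110) = 432300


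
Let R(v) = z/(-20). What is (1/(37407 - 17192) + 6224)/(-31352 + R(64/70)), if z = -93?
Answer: -503272644/2534746721 ≈ -0.19855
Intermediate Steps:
R(v) = 93/20 (R(v) = -93/(-20) = -93*(-1/20) = 93/20)
(1/(37407 - 17192) + 6224)/(-31352 + R(64/70)) = (1/(37407 - 17192) + 6224)/(-31352 + 93/20) = (1/20215 + 6224)/(-626947/20) = (1/20215 + 6224)*(-20/626947) = (125818161/20215)*(-20/626947) = -503272644/2534746721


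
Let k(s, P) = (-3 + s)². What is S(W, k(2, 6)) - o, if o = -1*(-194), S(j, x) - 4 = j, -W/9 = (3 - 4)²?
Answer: -199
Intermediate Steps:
W = -9 (W = -9*(3 - 4)² = -9*(-1)² = -9*1 = -9)
S(j, x) = 4 + j
o = 194
S(W, k(2, 6)) - o = (4 - 9) - 1*194 = -5 - 194 = -199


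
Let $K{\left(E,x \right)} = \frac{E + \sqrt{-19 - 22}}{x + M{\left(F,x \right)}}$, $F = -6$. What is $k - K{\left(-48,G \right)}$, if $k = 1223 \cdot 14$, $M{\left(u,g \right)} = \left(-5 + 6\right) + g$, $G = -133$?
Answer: $\frac{4537282}{265} + \frac{i \sqrt{41}}{265} \approx 17122.0 + 0.024163 i$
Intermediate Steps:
$M{\left(u,g \right)} = 1 + g$
$k = 17122$
$K{\left(E,x \right)} = \frac{E + i \sqrt{41}}{1 + 2 x}$ ($K{\left(E,x \right)} = \frac{E + \sqrt{-19 - 22}}{x + \left(1 + x\right)} = \frac{E + \sqrt{-41}}{1 + 2 x} = \frac{E + i \sqrt{41}}{1 + 2 x}$)
$k - K{\left(-48,G \right)} = 17122 - \frac{-48 + i \sqrt{41}}{1 + 2 \left(-133\right)} = 17122 - \frac{-48 + i \sqrt{41}}{1 - 266} = 17122 - \frac{-48 + i \sqrt{41}}{-265} = 17122 - - \frac{-48 + i \sqrt{41}}{265} = 17122 - \left(\frac{48}{265} - \frac{i \sqrt{41}}{265}\right) = \frac{4537282}{265} + \frac{i \sqrt{41}}{265}$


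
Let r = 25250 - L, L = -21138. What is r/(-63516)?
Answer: -11597/15879 ≈ -0.73034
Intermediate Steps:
r = 46388 (r = 25250 - 1*(-21138) = 25250 + 21138 = 46388)
r/(-63516) = 46388/(-63516) = 46388*(-1/63516) = -11597/15879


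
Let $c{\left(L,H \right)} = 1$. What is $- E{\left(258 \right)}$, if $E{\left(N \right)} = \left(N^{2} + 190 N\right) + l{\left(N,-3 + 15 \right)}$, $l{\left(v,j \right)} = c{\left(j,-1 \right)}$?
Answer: $-115585$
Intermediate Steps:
$l{\left(v,j \right)} = 1$
$E{\left(N \right)} = 1 + N^{2} + 190 N$ ($E{\left(N \right)} = \left(N^{2} + 190 N\right) + 1 = 1 + N^{2} + 190 N$)
$- E{\left(258 \right)} = - (1 + 258^{2} + 190 \cdot 258) = - (1 + 66564 + 49020) = \left(-1\right) 115585 = -115585$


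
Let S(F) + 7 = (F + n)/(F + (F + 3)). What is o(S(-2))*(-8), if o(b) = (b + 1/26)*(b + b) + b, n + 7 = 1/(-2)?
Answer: -1580/13 ≈ -121.54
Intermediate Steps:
n = -15/2 (n = -7 + 1/(-2) = -7 - ½ = -15/2 ≈ -7.5000)
S(F) = -7 + (-15/2 + F)/(3 + 2*F) (S(F) = -7 + (F - 15/2)/(F + (F + 3)) = -7 + (-15/2 + F)/(F + (3 + F)) = -7 + (-15/2 + F)/(3 + 2*F))
o(b) = b + 2*b*(1/26 + b) (o(b) = (b + 1/26)*(2*b) + b = (1/26 + b)*(2*b) + b = 2*b*(1/26 + b) + b = b + 2*b*(1/26 + b))
o(S(-2))*(-8) = (2*((-57 - 26*(-2))/(2*(3 + 2*(-2))))*(7 + 13*((-57 - 26*(-2))/(2*(3 + 2*(-2)))))/13)*(-8) = (2*((-57 + 52)/(2*(3 - 4)))*(7 + 13*((-57 + 52)/(2*(3 - 4))))/13)*(-8) = (2*((½)*(-5)/(-1))*(7 + 13*((½)*(-5)/(-1)))/13)*(-8) = (2*((½)*(-1)*(-5))*(7 + 13*((½)*(-1)*(-5)))/13)*(-8) = ((2/13)*(5/2)*(7 + 13*(5/2)))*(-8) = ((2/13)*(5/2)*(7 + 65/2))*(-8) = ((2/13)*(5/2)*(79/2))*(-8) = (395/26)*(-8) = -1580/13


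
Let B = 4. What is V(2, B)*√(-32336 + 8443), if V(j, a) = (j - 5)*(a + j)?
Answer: -18*I*√23893 ≈ -2782.3*I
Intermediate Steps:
V(j, a) = (-5 + j)*(a + j)
V(2, B)*√(-32336 + 8443) = (2² - 5*4 - 5*2 + 4*2)*√(-32336 + 8443) = (4 - 20 - 10 + 8)*√(-23893) = -18*I*√23893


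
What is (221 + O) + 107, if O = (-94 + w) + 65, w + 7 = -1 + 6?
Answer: 297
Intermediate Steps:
w = -2 (w = -7 + (-1 + 6) = -7 + 5 = -2)
O = -31 (O = (-94 - 2) + 65 = -96 + 65 = -31)
(221 + O) + 107 = (221 - 31) + 107 = 190 + 107 = 297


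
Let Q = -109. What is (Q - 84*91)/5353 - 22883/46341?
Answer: -481774472/248063373 ≈ -1.9421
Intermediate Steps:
(Q - 84*91)/5353 - 22883/46341 = (-109 - 84*91)/5353 - 22883/46341 = (-109 - 7644)*(1/5353) - 22883*1/46341 = -7753*1/5353 - 22883/46341 = -7753/5353 - 22883/46341 = -481774472/248063373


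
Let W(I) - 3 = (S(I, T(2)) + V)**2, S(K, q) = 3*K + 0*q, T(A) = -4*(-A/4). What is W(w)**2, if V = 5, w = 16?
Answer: 7907344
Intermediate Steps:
T(A) = A (T(A) = -(-1)*A = A)
S(K, q) = 3*K (S(K, q) = 3*K + 0 = 3*K)
W(I) = 3 + (5 + 3*I)**2 (W(I) = 3 + (3*I + 5)**2 = 3 + (5 + 3*I)**2)
W(w)**2 = (3 + (5 + 3*16)**2)**2 = (3 + (5 + 48)**2)**2 = (3 + 53**2)**2 = (3 + 2809)**2 = 2812**2 = 7907344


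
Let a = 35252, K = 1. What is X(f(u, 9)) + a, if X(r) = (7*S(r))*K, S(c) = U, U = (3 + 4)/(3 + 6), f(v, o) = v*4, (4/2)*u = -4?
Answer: 317317/9 ≈ 35257.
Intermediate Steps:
u = -2 (u = (½)*(-4) = -2)
f(v, o) = 4*v
U = 7/9 ≈ 0.77778
S(c) = 7/9
X(r) = 49/9 (X(r) = (7*(7/9))*1 = (49/9)*1 = 49/9)
X(f(u, 9)) + a = 49/9 + 35252 = 317317/9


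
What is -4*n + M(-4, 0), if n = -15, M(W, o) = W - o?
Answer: 56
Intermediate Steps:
-4*n + M(-4, 0) = -4*(-15) + (-4 - 1*0) = 60 + (-4 + 0) = 60 - 4 = 56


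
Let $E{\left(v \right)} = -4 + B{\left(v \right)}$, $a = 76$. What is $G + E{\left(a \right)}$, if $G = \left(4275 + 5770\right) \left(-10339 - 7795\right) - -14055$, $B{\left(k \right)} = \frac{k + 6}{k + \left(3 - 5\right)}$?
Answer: $- \frac{6739253182}{37} \approx -1.8214 \cdot 10^{8}$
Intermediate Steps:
$B{\left(k \right)} = \frac{6 + k}{-2 + k}$ ($B{\left(k \right)} = \frac{6 + k}{k + \left(3 - 5\right)} = \frac{6 + k}{k - 2} = \frac{6 + k}{-2 + k}$)
$E{\left(v \right)} = -4 + \frac{6 + v}{-2 + v}$
$G = -182141975$ ($G = 10045 \left(-18134\right) + 14055 = -182156030 + 14055 = -182141975$)
$G + E{\left(a \right)} = -182141975 + \frac{14 - 228}{-2 + 76} = -182141975 + \frac{14 - 228}{74} = -182141975 + \frac{1}{74} \left(-214\right) = -182141975 - \frac{107}{37} = - \frac{6739253182}{37}$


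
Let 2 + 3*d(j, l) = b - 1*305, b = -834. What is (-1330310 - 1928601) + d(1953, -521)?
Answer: -9777874/3 ≈ -3.2593e+6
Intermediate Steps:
d(j, l) = -1141/3 (d(j, l) = -⅔ + (-834 - 1*305)/3 = -⅔ + (-834 - 305)/3 = -⅔ + (⅓)*(-1139) = -⅔ - 1139/3 = -1141/3)
(-1330310 - 1928601) + d(1953, -521) = (-1330310 - 1928601) - 1141/3 = -3258911 - 1141/3 = -9777874/3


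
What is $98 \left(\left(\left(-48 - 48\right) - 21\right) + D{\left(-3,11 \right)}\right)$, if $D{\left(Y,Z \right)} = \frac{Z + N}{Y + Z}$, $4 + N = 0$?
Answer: $- \frac{45521}{4} \approx -11380.0$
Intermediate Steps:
$N = -4$ ($N = -4 + 0 = -4$)
$D{\left(Y,Z \right)} = \frac{-4 + Z}{Y + Z}$ ($D{\left(Y,Z \right)} = \frac{Z - 4}{Y + Z} = \frac{-4 + Z}{Y + Z}$)
$98 \left(\left(\left(-48 - 48\right) - 21\right) + D{\left(-3,11 \right)}\right) = 98 \left(\left(\left(-48 - 48\right) - 21\right) + \frac{-4 + 11}{-3 + 11}\right) = 98 \left(\left(-96 - 21\right) + \frac{1}{8} \cdot 7\right) = 98 \left(-117 + \frac{1}{8} \cdot 7\right) = 98 \left(-117 + \frac{7}{8}\right) = 98 \left(- \frac{929}{8}\right) = - \frac{45521}{4}$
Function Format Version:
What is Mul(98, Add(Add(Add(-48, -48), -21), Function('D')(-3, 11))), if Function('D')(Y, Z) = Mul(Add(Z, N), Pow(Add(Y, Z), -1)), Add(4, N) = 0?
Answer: Rational(-45521, 4) ≈ -11380.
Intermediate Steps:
N = -4 (N = Add(-4, 0) = -4)
Function('D')(Y, Z) = Mul(Pow(Add(Y, Z), -1), Add(-4, Z)) (Function('D')(Y, Z) = Mul(Add(Z, -4), Pow(Add(Y, Z), -1)) = Mul(Add(-4, Z), Pow(Add(Y, Z), -1)) = Mul(Pow(Add(Y, Z), -1), Add(-4, Z)))
Mul(98, Add(Add(Add(-48, -48), -21), Function('D')(-3, 11))) = Mul(98, Add(Add(Add(-48, -48), -21), Mul(Pow(Add(-3, 11), -1), Add(-4, 11)))) = Mul(98, Add(Add(-96, -21), Mul(Pow(8, -1), 7))) = Mul(98, Add(-117, Mul(Rational(1, 8), 7))) = Mul(98, Add(-117, Rational(7, 8))) = Mul(98, Rational(-929, 8)) = Rational(-45521, 4)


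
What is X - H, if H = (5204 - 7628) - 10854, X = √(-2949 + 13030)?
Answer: 13278 + √10081 ≈ 13378.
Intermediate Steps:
X = √10081 ≈ 100.40
H = -13278 (H = -2424 - 10854 = -13278)
X - H = √10081 - 1*(-13278) = √10081 + 13278 = 13278 + √10081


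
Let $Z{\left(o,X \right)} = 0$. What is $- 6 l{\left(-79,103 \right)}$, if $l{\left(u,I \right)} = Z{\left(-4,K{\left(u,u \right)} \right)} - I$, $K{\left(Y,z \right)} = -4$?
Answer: $618$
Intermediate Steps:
$l{\left(u,I \right)} = - I$ ($l{\left(u,I \right)} = 0 - I = - I$)
$- 6 l{\left(-79,103 \right)} = - 6 \left(\left(-1\right) 103\right) = \left(-6\right) \left(-103\right) = 618$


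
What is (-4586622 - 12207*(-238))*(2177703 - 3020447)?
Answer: 1416952680864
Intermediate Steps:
(-4586622 - 12207*(-238))*(2177703 - 3020447) = (-4586622 + 2905266)*(-842744) = -1681356*(-842744) = 1416952680864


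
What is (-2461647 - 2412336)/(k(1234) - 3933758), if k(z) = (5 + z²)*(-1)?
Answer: 4873983/5456519 ≈ 0.89324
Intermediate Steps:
k(z) = -5 - z²
(-2461647 - 2412336)/(k(1234) - 3933758) = (-2461647 - 2412336)/((-5 - 1*1234²) - 3933758) = -4873983/((-5 - 1*1522756) - 3933758) = -4873983/((-5 - 1522756) - 3933758) = -4873983/(-1522761 - 3933758) = -4873983/(-5456519) = -4873983*(-1/5456519) = 4873983/5456519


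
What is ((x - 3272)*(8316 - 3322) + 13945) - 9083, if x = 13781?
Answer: 52486808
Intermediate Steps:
((x - 3272)*(8316 - 3322) + 13945) - 9083 = ((13781 - 3272)*(8316 - 3322) + 13945) - 9083 = (10509*4994 + 13945) - 9083 = (52481946 + 13945) - 9083 = 52495891 - 9083 = 52486808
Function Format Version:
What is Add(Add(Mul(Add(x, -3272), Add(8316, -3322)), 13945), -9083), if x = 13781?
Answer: 52486808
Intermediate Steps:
Add(Add(Mul(Add(x, -3272), Add(8316, -3322)), 13945), -9083) = Add(Add(Mul(Add(13781, -3272), Add(8316, -3322)), 13945), -9083) = Add(Add(Mul(10509, 4994), 13945), -9083) = Add(Add(52481946, 13945), -9083) = Add(52495891, -9083) = 52486808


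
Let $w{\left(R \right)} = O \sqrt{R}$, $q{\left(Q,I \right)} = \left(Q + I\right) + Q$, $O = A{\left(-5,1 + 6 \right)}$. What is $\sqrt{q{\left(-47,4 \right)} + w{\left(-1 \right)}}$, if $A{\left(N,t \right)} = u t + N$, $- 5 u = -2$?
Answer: $\frac{\sqrt{-2250 - 55 i}}{5} \approx 0.11594 - 9.4875 i$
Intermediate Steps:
$u = \frac{2}{5}$ ($u = \left(- \frac{1}{5}\right) \left(-2\right) = \frac{2}{5} \approx 0.4$)
$A{\left(N,t \right)} = N + \frac{2 t}{5}$ ($A{\left(N,t \right)} = \frac{2 t}{5} + N = N + \frac{2 t}{5}$)
$O = - \frac{11}{5}$ ($O = -5 + \frac{2 \left(1 + 6\right)}{5} = -5 + \frac{2}{5} \cdot 7 = -5 + \frac{14}{5} = - \frac{11}{5} \approx -2.2$)
$q{\left(Q,I \right)} = I + 2 Q$ ($q{\left(Q,I \right)} = \left(I + Q\right) + Q = I + 2 Q$)
$w{\left(R \right)} = - \frac{11 \sqrt{R}}{5}$
$\sqrt{q{\left(-47,4 \right)} + w{\left(-1 \right)}} = \sqrt{\left(4 + 2 \left(-47\right)\right) - \frac{11 \sqrt{-1}}{5}} = \sqrt{\left(4 - 94\right) - \frac{11 i}{5}} = \sqrt{-90 - \frac{11 i}{5}}$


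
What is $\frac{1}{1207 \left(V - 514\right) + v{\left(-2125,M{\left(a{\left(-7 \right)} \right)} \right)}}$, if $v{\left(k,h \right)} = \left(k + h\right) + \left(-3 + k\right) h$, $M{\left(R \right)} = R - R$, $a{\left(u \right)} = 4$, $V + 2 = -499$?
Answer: $- \frac{1}{1227230} \approx -8.1484 \cdot 10^{-7}$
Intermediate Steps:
$V = -501$ ($V = -2 - 499 = -501$)
$M{\left(R \right)} = 0$
$v{\left(k,h \right)} = h + k + h \left(-3 + k\right)$ ($v{\left(k,h \right)} = \left(h + k\right) + h \left(-3 + k\right) = h + k + h \left(-3 + k\right)$)
$\frac{1}{1207 \left(V - 514\right) + v{\left(-2125,M{\left(a{\left(-7 \right)} \right)} \right)}} = \frac{1}{1207 \left(-501 - 514\right) - 2125} = \frac{1}{1207 \left(-1015\right) + \left(-2125 + 0 + 0\right)} = \frac{1}{-1225105 - 2125} = \frac{1}{-1227230} = - \frac{1}{1227230}$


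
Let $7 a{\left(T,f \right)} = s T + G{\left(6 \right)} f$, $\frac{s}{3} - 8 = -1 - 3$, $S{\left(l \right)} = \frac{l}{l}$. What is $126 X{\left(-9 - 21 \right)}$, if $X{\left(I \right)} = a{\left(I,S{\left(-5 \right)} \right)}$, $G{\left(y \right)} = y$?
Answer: $-6372$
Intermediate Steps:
$S{\left(l \right)} = 1$
$s = 12$ ($s = 24 + 3 \left(-1 - 3\right) = 24 + 3 \left(-4\right) = 24 - 12 = 12$)
$a{\left(T,f \right)} = \frac{6 f}{7} + \frac{12 T}{7}$ ($a{\left(T,f \right)} = \frac{12 T + 6 f}{7} = \frac{6 f + 12 T}{7} = \frac{6 f}{7} + \frac{12 T}{7}$)
$X{\left(I \right)} = \frac{6}{7} + \frac{12 I}{7}$ ($X{\left(I \right)} = \frac{6}{7} \cdot 1 + \frac{12 I}{7} = \frac{6}{7} + \frac{12 I}{7}$)
$126 X{\left(-9 - 21 \right)} = 126 \left(\frac{6}{7} + \frac{12 \left(-9 - 21\right)}{7}\right) = 126 \left(\frac{6}{7} + \frac{12}{7} \left(-30\right)\right) = 126 \left(\frac{6}{7} - \frac{360}{7}\right) = 126 \left(- \frac{354}{7}\right) = -6372$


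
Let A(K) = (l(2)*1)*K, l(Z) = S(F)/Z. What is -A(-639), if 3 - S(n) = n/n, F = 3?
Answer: 639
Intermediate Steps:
S(n) = 2 (S(n) = 3 - n/n = 3 - 1*1 = 3 - 1 = 2)
l(Z) = 2/Z
A(K) = K (A(K) = ((2/2)*1)*K = ((2*(½))*1)*K = (1*1)*K = 1*K = K)
-A(-639) = -1*(-639) = 639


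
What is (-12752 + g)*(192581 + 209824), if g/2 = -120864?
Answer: -102404024400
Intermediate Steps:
g = -241728 (g = 2*(-120864) = -241728)
(-12752 + g)*(192581 + 209824) = (-12752 - 241728)*(192581 + 209824) = -254480*402405 = -102404024400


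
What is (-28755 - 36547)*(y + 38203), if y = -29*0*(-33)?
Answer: -2494732306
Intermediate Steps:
y = 0 (y = 0*(-33) = 0)
(-28755 - 36547)*(y + 38203) = (-28755 - 36547)*(0 + 38203) = -65302*38203 = -2494732306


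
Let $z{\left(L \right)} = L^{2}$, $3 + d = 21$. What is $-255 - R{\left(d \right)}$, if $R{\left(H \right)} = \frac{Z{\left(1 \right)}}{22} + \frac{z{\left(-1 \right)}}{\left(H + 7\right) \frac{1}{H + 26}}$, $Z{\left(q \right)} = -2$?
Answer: $- \frac{70584}{275} \approx -256.67$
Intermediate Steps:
$d = 18$ ($d = -3 + 21 = 18$)
$R{\left(H \right)} = - \frac{1}{11} + \frac{26 + H}{7 + H}$ ($R{\left(H \right)} = - \frac{2}{22} + \frac{\left(-1\right)^{2}}{\left(H + 7\right) \frac{1}{H + 26}} = \left(-2\right) \frac{1}{22} + 1 \frac{1}{\left(7 + H\right) \frac{1}{26 + H}} = - \frac{1}{11} + 1 \frac{1}{\frac{1}{26 + H} \left(7 + H\right)} = - \frac{1}{11} + 1 \frac{26 + H}{7 + H} = - \frac{1}{11} + \frac{26 + H}{7 + H}$)
$-255 - R{\left(d \right)} = -255 - \frac{279 + 10 \cdot 18}{11 \left(7 + 18\right)} = -255 - \frac{279 + 180}{11 \cdot 25} = -255 - \frac{1}{11} \cdot \frac{1}{25} \cdot 459 = -255 - \frac{459}{275} = - \frac{70584}{275}$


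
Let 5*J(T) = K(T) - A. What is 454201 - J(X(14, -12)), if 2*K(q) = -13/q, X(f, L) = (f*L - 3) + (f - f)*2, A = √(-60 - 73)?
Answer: 776683697/1710 + I*√133/5 ≈ 4.542e+5 + 2.3065*I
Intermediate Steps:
A = I*√133 (A = √(-133) = I*√133 ≈ 11.533*I)
X(f, L) = -3 + L*f (X(f, L) = (L*f - 3) + 0*2 = (-3 + L*f) + 0 = -3 + L*f)
K(q) = -13/(2*q) (K(q) = (-13/q)/2 = -13/(2*q))
J(T) = -13/(10*T) - I*√133/5 (J(T) = (-13/(2*T) - I*√133)/5 = -13/(10*T) - I*√133/5)
454201 - J(X(14, -12)) = 454201 - (-13/(10*(-3 - 12*14)) - I*√133/5) = 454201 - (-13/(10*(-3 - 168)) - I*√133/5) = 454201 - (-13/10/(-171) - I*√133/5) = 454201 - (-13/10*(-1/171) - I*√133/5) = 454201 - (13/1710 - I*√133/5) = 454201 + (-13/1710 + I*√133/5) = 776683697/1710 + I*√133/5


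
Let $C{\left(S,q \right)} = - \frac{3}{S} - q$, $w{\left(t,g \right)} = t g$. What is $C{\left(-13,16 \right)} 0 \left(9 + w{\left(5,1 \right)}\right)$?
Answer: $0$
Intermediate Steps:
$w{\left(t,g \right)} = g t$
$C{\left(S,q \right)} = - q - \frac{3}{S}$
$C{\left(-13,16 \right)} 0 \left(9 + w{\left(5,1 \right)}\right) = \left(\left(-1\right) 16 - \frac{3}{-13}\right) 0 \left(9 + 1 \cdot 5\right) = \left(-16 - - \frac{3}{13}\right) 0 \left(9 + 5\right) = \left(-16 + \frac{3}{13}\right) 0 \cdot 14 = \left(- \frac{205}{13}\right) 0 = 0$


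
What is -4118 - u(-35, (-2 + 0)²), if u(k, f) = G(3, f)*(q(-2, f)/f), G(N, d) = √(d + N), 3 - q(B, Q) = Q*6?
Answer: -4118 + 21*√7/4 ≈ -4104.1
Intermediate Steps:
q(B, Q) = 3 - 6*Q (q(B, Q) = 3 - Q*6 = 3 - 6*Q)
G(N, d) = √(N + d)
u(k, f) = √(3 + f)*(3 - 6*f)/f (u(k, f) = √(3 + f)*((3 - 6*f)/f) = √(3 + f)*(3 - 6*f)/f)
-4118 - u(-35, (-2 + 0)²) = -4118 - √(3 + (-2 + 0)²)*(3 - 6*(-2 + 0)²)/((-2 + 0)²) = -4118 - √(3 + (-2)²)*(3 - 6*(-2)²)/((-2)²) = -4118 - √(3 + 4)*(3 - 6*4)/4 = -4118 - √7*(3 - 24)/4 = -4118 - √7*(-21)/4 = -4118 - (-21)*√7/4 = -4118 + 21*√7/4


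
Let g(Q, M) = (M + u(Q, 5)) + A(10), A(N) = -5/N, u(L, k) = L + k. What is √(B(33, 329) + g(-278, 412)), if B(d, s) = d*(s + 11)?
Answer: √45434/2 ≈ 106.58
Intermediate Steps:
g(Q, M) = 9/2 + M + Q (g(Q, M) = (M + (Q + 5)) - 5/10 = (M + (5 + Q)) - 5*⅒ = (5 + M + Q) - ½ = 9/2 + M + Q)
B(d, s) = d*(11 + s)
√(B(33, 329) + g(-278, 412)) = √(33*(11 + 329) + (9/2 + 412 - 278)) = √(33*340 + 277/2) = √(11220 + 277/2) = √(22717/2) = √45434/2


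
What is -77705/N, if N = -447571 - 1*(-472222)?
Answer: -77705/24651 ≈ -3.1522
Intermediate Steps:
N = 24651 (N = -447571 + 472222 = 24651)
-77705/N = -77705/24651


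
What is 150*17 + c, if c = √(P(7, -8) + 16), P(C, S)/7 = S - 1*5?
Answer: 2550 + 5*I*√3 ≈ 2550.0 + 8.6602*I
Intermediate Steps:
P(C, S) = -35 + 7*S (P(C, S) = 7*(S - 1*5) = 7*(S - 5) = 7*(-5 + S) = -35 + 7*S)
c = 5*I*√3 (c = √((-35 + 7*(-8)) + 16) = √((-35 - 56) + 16) = √(-91 + 16) = √(-75) = 5*I*√3 ≈ 8.6602*I)
150*17 + c = 150*17 + 5*I*√3 = 2550 + 5*I*√3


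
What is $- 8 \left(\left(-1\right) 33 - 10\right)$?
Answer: $344$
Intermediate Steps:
$- 8 \left(\left(-1\right) 33 - 10\right) = - 8 \left(-33 - 10\right) = \left(-8\right) \left(-43\right) = 344$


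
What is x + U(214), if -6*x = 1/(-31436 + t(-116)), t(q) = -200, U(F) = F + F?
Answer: 81241249/189816 ≈ 428.00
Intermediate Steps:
U(F) = 2*F
x = 1/189816 (x = -1/(6*(-31436 - 200)) = -1/6/(-31636) = -1/6*(-1/31636) = 1/189816 ≈ 5.2683e-6)
x + U(214) = 1/189816 + 2*214 = 1/189816 + 428 = 81241249/189816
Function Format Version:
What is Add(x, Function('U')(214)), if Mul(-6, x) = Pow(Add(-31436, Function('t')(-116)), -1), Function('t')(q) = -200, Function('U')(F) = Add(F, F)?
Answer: Rational(81241249, 189816) ≈ 428.00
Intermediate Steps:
Function('U')(F) = Mul(2, F)
x = Rational(1, 189816) (x = Mul(Rational(-1, 6), Pow(Add(-31436, -200), -1)) = Mul(Rational(-1, 6), Pow(-31636, -1)) = Mul(Rational(-1, 6), Rational(-1, 31636)) = Rational(1, 189816) ≈ 5.2683e-6)
Add(x, Function('U')(214)) = Add(Rational(1, 189816), Mul(2, 214)) = Add(Rational(1, 189816), 428) = Rational(81241249, 189816)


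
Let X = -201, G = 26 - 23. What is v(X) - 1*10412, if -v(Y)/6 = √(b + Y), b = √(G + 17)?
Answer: -10412 - 6*I*√(201 - 2*√5) ≈ -10412.0 - 84.113*I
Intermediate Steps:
G = 3
b = 2*√5 (b = √(3 + 17) = √20 = 2*√5 ≈ 4.4721)
v(Y) = -6*√(Y + 2*√5) (v(Y) = -6*√(2*√5 + Y) = -6*√(Y + 2*√5))
v(X) - 1*10412 = -6*√(-201 + 2*√5) - 1*10412 = -6*√(-201 + 2*√5) - 10412 = -10412 - 6*√(-201 + 2*√5)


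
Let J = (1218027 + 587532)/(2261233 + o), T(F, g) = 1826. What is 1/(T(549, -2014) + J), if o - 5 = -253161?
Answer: 669359/1222851387 ≈ 0.00054738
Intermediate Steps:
o = -253156 (o = 5 - 253161 = -253156)
J = 601853/669359 (J = (1218027 + 587532)/(2261233 - 253156) = 1805559/2008077 = 1805559*(1/2008077) = 601853/669359 ≈ 0.89915)
1/(T(549, -2014) + J) = 1/(1826 + 601853/669359) = 1/(1222851387/669359) = 669359/1222851387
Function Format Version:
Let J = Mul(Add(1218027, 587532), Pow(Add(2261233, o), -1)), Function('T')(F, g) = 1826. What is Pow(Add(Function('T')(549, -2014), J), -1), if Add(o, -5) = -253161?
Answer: Rational(669359, 1222851387) ≈ 0.00054738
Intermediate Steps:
o = -253156 (o = Add(5, -253161) = -253156)
J = Rational(601853, 669359) (J = Mul(Add(1218027, 587532), Pow(Add(2261233, -253156), -1)) = Mul(1805559, Pow(2008077, -1)) = Mul(1805559, Rational(1, 2008077)) = Rational(601853, 669359) ≈ 0.89915)
Pow(Add(Function('T')(549, -2014), J), -1) = Pow(Add(1826, Rational(601853, 669359)), -1) = Pow(Rational(1222851387, 669359), -1) = Rational(669359, 1222851387)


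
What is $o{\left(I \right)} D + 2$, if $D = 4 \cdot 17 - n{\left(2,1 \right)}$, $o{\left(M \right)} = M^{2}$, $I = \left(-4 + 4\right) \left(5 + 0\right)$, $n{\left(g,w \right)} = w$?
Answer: $2$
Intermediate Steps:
$I = 0$ ($I = 0 \cdot 5 = 0$)
$D = 67$ ($D = 4 \cdot 17 - 1 = 68 - 1 = 67$)
$o{\left(I \right)} D + 2 = 0^{2} \cdot 67 + 2 = 0 \cdot 67 + 2 = 0 + 2 = 2$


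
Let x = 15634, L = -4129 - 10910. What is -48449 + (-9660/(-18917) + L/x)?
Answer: -14328846634045/295748378 ≈ -48449.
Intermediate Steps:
L = -15039
-48449 + (-9660/(-18917) + L/x) = -48449 + (-9660/(-18917) - 15039/15634) = -48449 + (-9660*(-1/18917) - 15039*1/15634) = -48449 + (9660/18917 - 15039/15634) = -48449 - 133468323/295748378 = -14328846634045/295748378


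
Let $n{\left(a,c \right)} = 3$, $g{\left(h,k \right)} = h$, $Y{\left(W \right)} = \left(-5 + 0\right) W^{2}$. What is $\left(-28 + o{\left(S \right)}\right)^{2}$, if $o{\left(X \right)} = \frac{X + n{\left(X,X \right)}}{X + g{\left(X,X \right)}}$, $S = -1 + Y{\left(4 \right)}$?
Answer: $\frac{552049}{729} \approx 757.27$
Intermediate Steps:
$Y{\left(W \right)} = - 5 W^{2}$
$S = -81$ ($S = -1 - 5 \cdot 4^{2} = -1 - 80 = -81$)
$o{\left(X \right)} = \frac{3 + X}{2 X}$ ($o{\left(X \right)} = \frac{X + 3}{X + X} = \frac{3 + X}{2 X}$)
$\left(-28 + o{\left(S \right)}\right)^{2} = \left(-28 + \frac{3 - 81}{2 \left(-81\right)}\right)^{2} = \left(-28 + \frac{1}{2} \left(- \frac{1}{81}\right) \left(-78\right)\right)^{2} = \left(-28 + \frac{13}{27}\right)^{2} = \left(- \frac{743}{27}\right)^{2} = \frac{552049}{729}$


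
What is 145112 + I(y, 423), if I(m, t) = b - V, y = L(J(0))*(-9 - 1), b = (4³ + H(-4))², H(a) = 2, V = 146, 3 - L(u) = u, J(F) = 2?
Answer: 149322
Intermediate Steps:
L(u) = 3 - u
b = 4356 (b = (4³ + 2)² = (64 + 2)² = 66² = 4356)
y = -10 (y = (3 - 1*2)*(-9 - 1) = (3 - 2)*(-10) = 1*(-10) = -10)
I(m, t) = 4210 (I(m, t) = 4356 - 1*146 = 4356 - 146 = 4210)
145112 + I(y, 423) = 145112 + 4210 = 149322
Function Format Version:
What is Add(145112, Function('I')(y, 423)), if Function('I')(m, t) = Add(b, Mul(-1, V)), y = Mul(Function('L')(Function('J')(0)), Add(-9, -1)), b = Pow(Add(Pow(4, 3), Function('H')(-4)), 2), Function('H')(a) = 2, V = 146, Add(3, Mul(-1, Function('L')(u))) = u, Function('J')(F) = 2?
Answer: 149322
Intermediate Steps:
Function('L')(u) = Add(3, Mul(-1, u))
b = 4356 (b = Pow(Add(Pow(4, 3), 2), 2) = Pow(Add(64, 2), 2) = Pow(66, 2) = 4356)
y = -10 (y = Mul(Add(3, Mul(-1, 2)), Add(-9, -1)) = Mul(Add(3, -2), -10) = Mul(1, -10) = -10)
Function('I')(m, t) = 4210 (Function('I')(m, t) = Add(4356, Mul(-1, 146)) = Add(4356, -146) = 4210)
Add(145112, Function('I')(y, 423)) = Add(145112, 4210) = 149322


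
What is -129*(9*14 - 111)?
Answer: -1935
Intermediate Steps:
-129*(9*14 - 111) = -129*(126 - 111) = -129*15 = -1935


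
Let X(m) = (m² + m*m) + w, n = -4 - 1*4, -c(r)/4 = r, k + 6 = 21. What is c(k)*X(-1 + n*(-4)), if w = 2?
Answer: -115440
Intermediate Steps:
k = 15 (k = -6 + 21 = 15)
c(r) = -4*r
n = -8 (n = -4 - 4 = -8)
X(m) = 2 + 2*m² (X(m) = (m² + m*m) + 2 = (m² + m²) + 2 = 2*m² + 2 = 2 + 2*m²)
c(k)*X(-1 + n*(-4)) = (-4*15)*(2 + 2*(-1 - 8*(-4))²) = -60*(2 + 2*(-1 + 32)²) = -60*(2 + 2*31²) = -60*(2 + 2*961) = -60*(2 + 1922) = -60*1924 = -115440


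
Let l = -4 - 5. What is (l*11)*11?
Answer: -1089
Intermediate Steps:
l = -9
(l*11)*11 = -9*11*11 = -99*11 = -1089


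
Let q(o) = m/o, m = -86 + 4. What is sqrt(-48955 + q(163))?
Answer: I*sqrt(1300698761)/163 ≈ 221.26*I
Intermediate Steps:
m = -82
q(o) = -82/o
sqrt(-48955 + q(163)) = sqrt(-48955 - 82/163) = sqrt(-7979747/163) = I*sqrt(1300698761)/163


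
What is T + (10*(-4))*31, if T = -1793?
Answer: -3033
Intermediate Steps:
T + (10*(-4))*31 = -1793 + (10*(-4))*31 = -1793 - 40*31 = -1793 - 1240 = -3033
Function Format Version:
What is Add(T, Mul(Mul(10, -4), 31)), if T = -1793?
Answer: -3033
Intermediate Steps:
Add(T, Mul(Mul(10, -4), 31)) = Add(-1793, Mul(Mul(10, -4), 31)) = Add(-1793, Mul(-40, 31)) = Add(-1793, -1240) = -3033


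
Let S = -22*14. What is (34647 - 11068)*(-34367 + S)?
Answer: -817601825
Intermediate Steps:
S = -308
(34647 - 11068)*(-34367 + S) = (34647 - 11068)*(-34367 - 308) = 23579*(-34675) = -817601825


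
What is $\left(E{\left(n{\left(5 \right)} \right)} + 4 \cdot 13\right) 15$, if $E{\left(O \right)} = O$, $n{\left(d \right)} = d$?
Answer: $855$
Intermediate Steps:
$\left(E{\left(n{\left(5 \right)} \right)} + 4 \cdot 13\right) 15 = \left(5 + 4 \cdot 13\right) 15 = \left(5 + 52\right) 15 = 57 \cdot 15 = 855$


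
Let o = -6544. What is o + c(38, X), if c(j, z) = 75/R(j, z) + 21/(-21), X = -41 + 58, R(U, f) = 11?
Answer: -71920/11 ≈ -6538.2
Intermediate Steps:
X = 17
c(j, z) = 64/11 (c(j, z) = 75/11 + 21/(-21) = 75*(1/11) + 21*(-1/21) = 75/11 - 1 = 64/11)
o + c(38, X) = -6544 + 64/11 = -71920/11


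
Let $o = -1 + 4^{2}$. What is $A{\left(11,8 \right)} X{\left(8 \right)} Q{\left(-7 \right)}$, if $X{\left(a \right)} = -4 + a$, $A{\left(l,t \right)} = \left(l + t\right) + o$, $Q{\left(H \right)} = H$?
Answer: $-952$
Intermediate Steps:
$o = 15$ ($o = -1 + 16 = 15$)
$A{\left(l,t \right)} = 15 + l + t$ ($A{\left(l,t \right)} = \left(l + t\right) + 15 = 15 + l + t$)
$A{\left(11,8 \right)} X{\left(8 \right)} Q{\left(-7 \right)} = \left(15 + 11 + 8\right) \left(-4 + 8\right) \left(-7\right) = 34 \cdot 4 \left(-7\right) = 136 \left(-7\right) = -952$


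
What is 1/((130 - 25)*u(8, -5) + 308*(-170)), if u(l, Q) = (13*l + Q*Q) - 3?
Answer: -1/39130 ≈ -2.5556e-5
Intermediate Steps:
u(l, Q) = -3 + Q² + 13*l (u(l, Q) = (13*l + Q²) - 3 = (Q² + 13*l) - 3 = -3 + Q² + 13*l)
1/((130 - 25)*u(8, -5) + 308*(-170)) = 1/((130 - 25)*(-3 + (-5)² + 13*8) + 308*(-170)) = 1/(105*(-3 + 25 + 104) - 52360) = 1/(105*126 - 52360) = 1/(13230 - 52360) = 1/(-39130) = -1/39130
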